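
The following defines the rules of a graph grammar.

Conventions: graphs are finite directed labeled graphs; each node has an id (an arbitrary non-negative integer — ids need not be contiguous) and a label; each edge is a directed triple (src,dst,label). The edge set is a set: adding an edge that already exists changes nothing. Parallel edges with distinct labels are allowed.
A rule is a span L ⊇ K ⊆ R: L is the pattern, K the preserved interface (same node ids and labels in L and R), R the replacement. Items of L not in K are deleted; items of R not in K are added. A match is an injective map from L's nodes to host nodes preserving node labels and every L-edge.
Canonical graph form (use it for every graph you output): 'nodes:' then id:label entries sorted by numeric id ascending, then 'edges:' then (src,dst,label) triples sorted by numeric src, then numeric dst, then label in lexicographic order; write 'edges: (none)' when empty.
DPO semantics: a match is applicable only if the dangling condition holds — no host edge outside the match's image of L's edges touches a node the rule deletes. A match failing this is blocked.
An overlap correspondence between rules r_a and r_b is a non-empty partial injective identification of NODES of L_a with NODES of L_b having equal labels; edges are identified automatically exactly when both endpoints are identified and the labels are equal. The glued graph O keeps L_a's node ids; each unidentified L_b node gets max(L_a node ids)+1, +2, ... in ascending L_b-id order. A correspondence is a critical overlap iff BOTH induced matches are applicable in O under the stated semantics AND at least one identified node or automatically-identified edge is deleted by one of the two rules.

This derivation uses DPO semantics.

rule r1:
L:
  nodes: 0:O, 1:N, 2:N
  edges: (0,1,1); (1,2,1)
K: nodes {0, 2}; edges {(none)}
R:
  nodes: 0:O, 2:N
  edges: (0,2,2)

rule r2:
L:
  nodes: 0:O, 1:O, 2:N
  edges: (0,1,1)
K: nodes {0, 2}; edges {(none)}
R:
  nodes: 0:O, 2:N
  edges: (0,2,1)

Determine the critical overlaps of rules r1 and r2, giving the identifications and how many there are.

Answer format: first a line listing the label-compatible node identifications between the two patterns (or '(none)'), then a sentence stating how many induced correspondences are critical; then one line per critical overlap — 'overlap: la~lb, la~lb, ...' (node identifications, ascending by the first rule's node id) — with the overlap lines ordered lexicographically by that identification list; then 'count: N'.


label-compatible node identifications between L(r1) and L(r2): 0~0, 0~1, 1~2, 2~2
2 of the induced correspondences are critical overlaps of r1 and r2.
overlap: 0~0, 1~2
overlap: 1~2
count: 2


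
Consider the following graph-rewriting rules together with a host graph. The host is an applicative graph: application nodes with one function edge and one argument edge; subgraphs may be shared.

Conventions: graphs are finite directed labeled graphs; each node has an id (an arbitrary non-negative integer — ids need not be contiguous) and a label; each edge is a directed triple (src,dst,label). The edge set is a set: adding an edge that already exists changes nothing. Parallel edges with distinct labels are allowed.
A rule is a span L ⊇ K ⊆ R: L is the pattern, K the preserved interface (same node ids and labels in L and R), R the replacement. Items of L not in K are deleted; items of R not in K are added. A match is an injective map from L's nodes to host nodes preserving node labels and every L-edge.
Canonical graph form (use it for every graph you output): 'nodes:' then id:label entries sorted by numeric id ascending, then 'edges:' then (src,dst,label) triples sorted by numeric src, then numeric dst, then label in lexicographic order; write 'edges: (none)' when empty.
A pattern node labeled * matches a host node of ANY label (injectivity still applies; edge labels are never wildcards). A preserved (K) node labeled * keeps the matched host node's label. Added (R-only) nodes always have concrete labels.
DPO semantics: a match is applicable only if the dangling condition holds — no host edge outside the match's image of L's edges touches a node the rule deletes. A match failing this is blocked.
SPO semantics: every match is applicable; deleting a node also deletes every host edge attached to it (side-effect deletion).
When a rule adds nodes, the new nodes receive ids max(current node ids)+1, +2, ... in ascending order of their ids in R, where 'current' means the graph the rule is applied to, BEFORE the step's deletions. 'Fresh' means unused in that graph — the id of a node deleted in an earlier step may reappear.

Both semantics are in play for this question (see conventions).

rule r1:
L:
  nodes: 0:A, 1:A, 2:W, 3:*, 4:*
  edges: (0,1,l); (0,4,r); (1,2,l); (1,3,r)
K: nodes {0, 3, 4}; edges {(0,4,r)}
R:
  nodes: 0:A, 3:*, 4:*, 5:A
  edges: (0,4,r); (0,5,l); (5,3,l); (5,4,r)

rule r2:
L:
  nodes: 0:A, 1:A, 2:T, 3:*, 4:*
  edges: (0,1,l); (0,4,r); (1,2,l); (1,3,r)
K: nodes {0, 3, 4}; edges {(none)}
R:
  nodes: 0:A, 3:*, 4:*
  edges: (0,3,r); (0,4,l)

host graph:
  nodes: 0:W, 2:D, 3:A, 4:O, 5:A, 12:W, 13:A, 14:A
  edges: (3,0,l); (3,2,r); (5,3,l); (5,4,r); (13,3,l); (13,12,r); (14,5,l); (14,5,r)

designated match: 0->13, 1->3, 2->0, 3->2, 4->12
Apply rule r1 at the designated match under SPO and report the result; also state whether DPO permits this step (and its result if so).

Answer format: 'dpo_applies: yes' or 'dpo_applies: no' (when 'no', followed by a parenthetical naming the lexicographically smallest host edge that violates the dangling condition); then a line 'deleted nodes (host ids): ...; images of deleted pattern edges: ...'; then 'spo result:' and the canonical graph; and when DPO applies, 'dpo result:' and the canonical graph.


dpo_applies: no
(the rule deletes node 3, which keeps host edge (5,3,l) outside the match image — the dangling condition fails, DPO blocks; SPO proceeds and side-deletes such edges)
deleted nodes (host ids): 0, 3; images of deleted pattern edges: (3,0,l); (3,2,r); (13,3,l)
spo result:
nodes: 2:D, 4:O, 5:A, 12:W, 13:A, 14:A, 15:A
edges: (5,4,r); (13,12,r); (13,15,l); (14,5,l); (14,5,r); (15,2,l); (15,12,r)


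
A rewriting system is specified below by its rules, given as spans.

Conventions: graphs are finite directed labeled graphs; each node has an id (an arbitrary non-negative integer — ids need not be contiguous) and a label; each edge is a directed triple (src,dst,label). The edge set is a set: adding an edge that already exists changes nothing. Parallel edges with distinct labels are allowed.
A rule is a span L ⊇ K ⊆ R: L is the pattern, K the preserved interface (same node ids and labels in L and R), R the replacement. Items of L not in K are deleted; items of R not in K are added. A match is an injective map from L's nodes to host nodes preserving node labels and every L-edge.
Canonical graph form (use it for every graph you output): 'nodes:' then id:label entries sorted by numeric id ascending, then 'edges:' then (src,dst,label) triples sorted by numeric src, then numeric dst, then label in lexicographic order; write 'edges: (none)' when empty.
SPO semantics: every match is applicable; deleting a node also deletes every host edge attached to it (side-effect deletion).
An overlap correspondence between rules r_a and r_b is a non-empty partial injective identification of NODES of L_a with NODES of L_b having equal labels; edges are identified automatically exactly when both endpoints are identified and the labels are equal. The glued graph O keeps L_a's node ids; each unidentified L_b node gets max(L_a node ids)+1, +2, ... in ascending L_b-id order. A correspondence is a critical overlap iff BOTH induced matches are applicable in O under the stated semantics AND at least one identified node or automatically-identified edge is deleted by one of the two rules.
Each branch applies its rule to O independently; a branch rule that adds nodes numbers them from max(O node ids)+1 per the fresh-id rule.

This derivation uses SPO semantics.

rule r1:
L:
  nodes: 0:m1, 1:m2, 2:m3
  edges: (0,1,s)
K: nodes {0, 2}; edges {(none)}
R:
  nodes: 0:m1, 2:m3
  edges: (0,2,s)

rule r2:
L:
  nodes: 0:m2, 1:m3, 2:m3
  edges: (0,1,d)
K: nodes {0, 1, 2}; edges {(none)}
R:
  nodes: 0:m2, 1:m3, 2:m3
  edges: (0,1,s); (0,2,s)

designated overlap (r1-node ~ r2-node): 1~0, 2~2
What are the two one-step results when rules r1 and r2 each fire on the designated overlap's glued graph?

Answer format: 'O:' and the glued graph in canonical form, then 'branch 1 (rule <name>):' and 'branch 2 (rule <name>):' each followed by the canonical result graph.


O:
nodes: 0:m1, 1:m2, 2:m3, 3:m3
edges: (0,1,s); (1,3,d)
branch 1 (rule r1):
nodes: 0:m1, 2:m3, 3:m3
edges: (0,2,s)
branch 2 (rule r2):
nodes: 0:m1, 1:m2, 2:m3, 3:m3
edges: (0,1,s); (1,2,s); (1,3,s)


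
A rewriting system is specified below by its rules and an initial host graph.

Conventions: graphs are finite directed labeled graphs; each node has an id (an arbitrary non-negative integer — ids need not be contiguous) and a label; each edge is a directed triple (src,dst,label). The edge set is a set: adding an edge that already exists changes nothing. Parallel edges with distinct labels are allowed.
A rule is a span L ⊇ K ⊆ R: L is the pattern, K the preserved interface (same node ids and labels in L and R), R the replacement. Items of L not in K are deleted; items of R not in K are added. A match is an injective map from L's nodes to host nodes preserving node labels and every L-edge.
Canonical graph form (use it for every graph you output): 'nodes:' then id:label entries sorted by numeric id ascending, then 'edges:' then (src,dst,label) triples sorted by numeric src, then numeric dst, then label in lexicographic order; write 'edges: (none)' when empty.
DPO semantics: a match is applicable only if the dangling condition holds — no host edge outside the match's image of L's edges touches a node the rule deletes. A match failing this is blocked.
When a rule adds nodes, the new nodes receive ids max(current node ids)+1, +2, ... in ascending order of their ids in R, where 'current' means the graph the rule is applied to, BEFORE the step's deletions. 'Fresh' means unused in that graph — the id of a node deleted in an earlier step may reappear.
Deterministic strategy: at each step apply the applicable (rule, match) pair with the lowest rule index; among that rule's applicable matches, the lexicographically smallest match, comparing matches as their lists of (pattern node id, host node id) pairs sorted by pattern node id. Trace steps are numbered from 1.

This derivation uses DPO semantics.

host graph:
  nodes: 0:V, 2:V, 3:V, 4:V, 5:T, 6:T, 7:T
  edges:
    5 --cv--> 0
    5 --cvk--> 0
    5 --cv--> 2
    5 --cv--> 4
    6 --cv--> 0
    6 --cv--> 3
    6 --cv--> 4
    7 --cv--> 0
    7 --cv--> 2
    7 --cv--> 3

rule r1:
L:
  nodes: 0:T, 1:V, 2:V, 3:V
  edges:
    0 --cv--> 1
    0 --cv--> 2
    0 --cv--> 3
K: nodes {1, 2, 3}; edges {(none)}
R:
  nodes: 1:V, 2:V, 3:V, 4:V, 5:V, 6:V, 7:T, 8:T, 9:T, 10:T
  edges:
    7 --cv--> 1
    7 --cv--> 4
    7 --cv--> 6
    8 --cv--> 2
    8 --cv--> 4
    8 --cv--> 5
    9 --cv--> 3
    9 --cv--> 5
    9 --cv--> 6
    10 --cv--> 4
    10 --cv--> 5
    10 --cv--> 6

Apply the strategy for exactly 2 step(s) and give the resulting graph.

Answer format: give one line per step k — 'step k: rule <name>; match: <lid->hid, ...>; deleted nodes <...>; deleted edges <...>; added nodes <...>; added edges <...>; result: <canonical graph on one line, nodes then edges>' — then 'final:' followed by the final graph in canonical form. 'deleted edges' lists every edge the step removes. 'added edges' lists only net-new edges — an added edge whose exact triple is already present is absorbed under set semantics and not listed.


step 1: rule r1; match: 0->6, 1->0, 2->3, 3->4; deleted nodes 6; deleted edges (6,0,cv); (6,3,cv); (6,4,cv); added nodes 8, 9, 10, 11, 12, 13, 14; added edges (11,0,cv); (11,8,cv); (11,10,cv); (12,3,cv); (12,8,cv); (12,9,cv); (13,4,cv); (13,9,cv); (13,10,cv); (14,8,cv); (14,9,cv); (14,10,cv); result: nodes: 0:V, 2:V, 3:V, 4:V, 5:T, 7:T, 8:V, 9:V, 10:V, 11:T, 12:T, 13:T, 14:T edges: (5,0,cv); (5,0,cvk); (5,2,cv); (5,4,cv); (7,0,cv); (7,2,cv); (7,3,cv); (11,0,cv); (11,8,cv); (11,10,cv); (12,3,cv); (12,8,cv); (12,9,cv); (13,4,cv); (13,9,cv); (13,10,cv); (14,8,cv); (14,9,cv); (14,10,cv)
step 2: rule r1; match: 0->7, 1->0, 2->2, 3->3; deleted nodes 7; deleted edges (7,0,cv); (7,2,cv); (7,3,cv); added nodes 15, 16, 17, 18, 19, 20, 21; added edges (18,0,cv); (18,15,cv); (18,17,cv); (19,2,cv); (19,15,cv); (19,16,cv); (20,3,cv); (20,16,cv); (20,17,cv); (21,15,cv); (21,16,cv); (21,17,cv); result: nodes: 0:V, 2:V, 3:V, 4:V, 5:T, 8:V, 9:V, 10:V, 11:T, 12:T, 13:T, 14:T, 15:V, 16:V, 17:V, 18:T, 19:T, 20:T, 21:T edges: (5,0,cv); (5,0,cvk); (5,2,cv); (5,4,cv); (11,0,cv); (11,8,cv); (11,10,cv); (12,3,cv); (12,8,cv); (12,9,cv); (13,4,cv); (13,9,cv); (13,10,cv); (14,8,cv); (14,9,cv); (14,10,cv); (18,0,cv); (18,15,cv); (18,17,cv); (19,2,cv); (19,15,cv); (19,16,cv); (20,3,cv); (20,16,cv); (20,17,cv); (21,15,cv); (21,16,cv); (21,17,cv)
final:
nodes: 0:V, 2:V, 3:V, 4:V, 5:T, 8:V, 9:V, 10:V, 11:T, 12:T, 13:T, 14:T, 15:V, 16:V, 17:V, 18:T, 19:T, 20:T, 21:T
edges: (5,0,cv); (5,0,cvk); (5,2,cv); (5,4,cv); (11,0,cv); (11,8,cv); (11,10,cv); (12,3,cv); (12,8,cv); (12,9,cv); (13,4,cv); (13,9,cv); (13,10,cv); (14,8,cv); (14,9,cv); (14,10,cv); (18,0,cv); (18,15,cv); (18,17,cv); (19,2,cv); (19,15,cv); (19,16,cv); (20,3,cv); (20,16,cv); (20,17,cv); (21,15,cv); (21,16,cv); (21,17,cv)


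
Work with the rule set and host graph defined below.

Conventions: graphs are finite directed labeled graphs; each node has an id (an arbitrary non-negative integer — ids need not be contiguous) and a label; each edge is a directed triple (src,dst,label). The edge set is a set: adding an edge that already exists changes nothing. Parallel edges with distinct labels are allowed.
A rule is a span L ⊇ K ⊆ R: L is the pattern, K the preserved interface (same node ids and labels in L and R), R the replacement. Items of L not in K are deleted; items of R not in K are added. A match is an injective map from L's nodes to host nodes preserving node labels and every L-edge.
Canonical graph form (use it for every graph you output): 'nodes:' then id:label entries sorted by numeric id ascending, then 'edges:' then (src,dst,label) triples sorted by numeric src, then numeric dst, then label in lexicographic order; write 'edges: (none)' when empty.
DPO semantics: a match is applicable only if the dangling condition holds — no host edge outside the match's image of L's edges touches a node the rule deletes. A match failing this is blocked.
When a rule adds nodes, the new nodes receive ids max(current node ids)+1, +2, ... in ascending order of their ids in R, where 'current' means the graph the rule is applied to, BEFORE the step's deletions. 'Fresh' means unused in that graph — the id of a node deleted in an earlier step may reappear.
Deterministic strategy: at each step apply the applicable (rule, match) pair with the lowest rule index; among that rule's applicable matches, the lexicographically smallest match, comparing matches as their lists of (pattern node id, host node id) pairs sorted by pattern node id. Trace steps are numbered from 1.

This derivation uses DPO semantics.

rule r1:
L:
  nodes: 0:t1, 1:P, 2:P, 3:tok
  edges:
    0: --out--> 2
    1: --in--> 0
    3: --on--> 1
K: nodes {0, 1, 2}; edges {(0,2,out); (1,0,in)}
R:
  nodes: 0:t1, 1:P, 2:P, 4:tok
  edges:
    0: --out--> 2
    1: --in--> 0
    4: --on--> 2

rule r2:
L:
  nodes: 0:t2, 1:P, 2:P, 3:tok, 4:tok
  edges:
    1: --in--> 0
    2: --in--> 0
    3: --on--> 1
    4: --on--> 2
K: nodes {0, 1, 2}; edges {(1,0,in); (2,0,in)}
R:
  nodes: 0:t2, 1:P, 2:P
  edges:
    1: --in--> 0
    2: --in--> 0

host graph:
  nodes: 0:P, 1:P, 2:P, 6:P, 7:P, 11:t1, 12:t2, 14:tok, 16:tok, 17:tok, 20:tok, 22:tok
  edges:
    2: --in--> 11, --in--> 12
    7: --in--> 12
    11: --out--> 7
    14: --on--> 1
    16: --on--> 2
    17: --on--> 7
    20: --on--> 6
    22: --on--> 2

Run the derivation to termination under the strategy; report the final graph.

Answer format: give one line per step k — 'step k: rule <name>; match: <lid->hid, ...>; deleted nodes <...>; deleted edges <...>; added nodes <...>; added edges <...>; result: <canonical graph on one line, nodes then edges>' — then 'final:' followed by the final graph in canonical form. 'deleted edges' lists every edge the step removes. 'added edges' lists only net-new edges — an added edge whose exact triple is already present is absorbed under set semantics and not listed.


step 1: rule r1; match: 0->11, 1->2, 2->7, 3->16; deleted nodes 16; deleted edges (16,2,on); added nodes 23; added edges (23,7,on); result: nodes: 0:P, 1:P, 2:P, 6:P, 7:P, 11:t1, 12:t2, 14:tok, 17:tok, 20:tok, 22:tok, 23:tok edges: (2,11,in); (2,12,in); (7,12,in); (11,7,out); (14,1,on); (17,7,on); (20,6,on); (22,2,on); (23,7,on)
step 2: rule r1; match: 0->11, 1->2, 2->7, 3->22; deleted nodes 22; deleted edges (22,2,on); added nodes 24; added edges (24,7,on); result: nodes: 0:P, 1:P, 2:P, 6:P, 7:P, 11:t1, 12:t2, 14:tok, 17:tok, 20:tok, 23:tok, 24:tok edges: (2,11,in); (2,12,in); (7,12,in); (11,7,out); (14,1,on); (17,7,on); (20,6,on); (23,7,on); (24,7,on)
final:
nodes: 0:P, 1:P, 2:P, 6:P, 7:P, 11:t1, 12:t2, 14:tok, 17:tok, 20:tok, 23:tok, 24:tok
edges: (2,11,in); (2,12,in); (7,12,in); (11,7,out); (14,1,on); (17,7,on); (20,6,on); (23,7,on); (24,7,on)


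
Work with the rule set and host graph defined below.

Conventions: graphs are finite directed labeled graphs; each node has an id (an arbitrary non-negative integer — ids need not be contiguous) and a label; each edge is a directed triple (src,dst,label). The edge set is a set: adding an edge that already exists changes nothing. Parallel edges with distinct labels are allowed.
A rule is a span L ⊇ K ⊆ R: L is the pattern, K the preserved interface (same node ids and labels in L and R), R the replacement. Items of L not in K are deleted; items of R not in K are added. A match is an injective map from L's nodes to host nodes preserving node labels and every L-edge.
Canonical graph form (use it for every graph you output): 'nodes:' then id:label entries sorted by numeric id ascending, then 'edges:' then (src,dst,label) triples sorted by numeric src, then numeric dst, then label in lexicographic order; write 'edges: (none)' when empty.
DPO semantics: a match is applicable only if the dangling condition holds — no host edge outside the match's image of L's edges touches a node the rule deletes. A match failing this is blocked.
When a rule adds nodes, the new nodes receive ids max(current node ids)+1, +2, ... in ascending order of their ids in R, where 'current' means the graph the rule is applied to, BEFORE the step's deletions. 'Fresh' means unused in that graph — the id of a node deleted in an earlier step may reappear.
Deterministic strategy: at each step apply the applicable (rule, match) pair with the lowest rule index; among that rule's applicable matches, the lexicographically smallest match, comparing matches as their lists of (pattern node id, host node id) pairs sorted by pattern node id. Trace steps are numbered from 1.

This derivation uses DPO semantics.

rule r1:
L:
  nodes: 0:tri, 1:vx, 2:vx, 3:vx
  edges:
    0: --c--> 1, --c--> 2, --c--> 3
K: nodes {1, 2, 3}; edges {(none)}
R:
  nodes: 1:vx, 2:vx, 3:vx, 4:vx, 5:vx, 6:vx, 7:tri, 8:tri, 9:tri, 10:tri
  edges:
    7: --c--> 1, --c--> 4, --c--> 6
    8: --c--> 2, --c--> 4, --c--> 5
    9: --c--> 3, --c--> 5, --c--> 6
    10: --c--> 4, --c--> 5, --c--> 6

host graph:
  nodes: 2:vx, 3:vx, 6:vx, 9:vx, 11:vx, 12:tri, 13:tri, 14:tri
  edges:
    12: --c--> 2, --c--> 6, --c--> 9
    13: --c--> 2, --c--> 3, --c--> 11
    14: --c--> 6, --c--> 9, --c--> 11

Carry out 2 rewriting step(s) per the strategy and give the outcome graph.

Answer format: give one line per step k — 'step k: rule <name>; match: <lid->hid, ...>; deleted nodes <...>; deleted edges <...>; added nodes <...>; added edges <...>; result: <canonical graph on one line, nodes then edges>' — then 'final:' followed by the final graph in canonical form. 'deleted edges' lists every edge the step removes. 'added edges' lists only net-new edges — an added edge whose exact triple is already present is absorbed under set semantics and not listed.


step 1: rule r1; match: 0->12, 1->2, 2->6, 3->9; deleted nodes 12; deleted edges (12,2,c); (12,6,c); (12,9,c); added nodes 15, 16, 17, 18, 19, 20, 21; added edges (18,2,c); (18,15,c); (18,17,c); (19,6,c); (19,15,c); (19,16,c); (20,9,c); (20,16,c); (20,17,c); (21,15,c); (21,16,c); (21,17,c); result: nodes: 2:vx, 3:vx, 6:vx, 9:vx, 11:vx, 13:tri, 14:tri, 15:vx, 16:vx, 17:vx, 18:tri, 19:tri, 20:tri, 21:tri edges: (13,2,c); (13,3,c); (13,11,c); (14,6,c); (14,9,c); (14,11,c); (18,2,c); (18,15,c); (18,17,c); (19,6,c); (19,15,c); (19,16,c); (20,9,c); (20,16,c); (20,17,c); (21,15,c); (21,16,c); (21,17,c)
step 2: rule r1; match: 0->13, 1->2, 2->3, 3->11; deleted nodes 13; deleted edges (13,2,c); (13,3,c); (13,11,c); added nodes 22, 23, 24, 25, 26, 27, 28; added edges (25,2,c); (25,22,c); (25,24,c); (26,3,c); (26,22,c); (26,23,c); (27,11,c); (27,23,c); (27,24,c); (28,22,c); (28,23,c); (28,24,c); result: nodes: 2:vx, 3:vx, 6:vx, 9:vx, 11:vx, 14:tri, 15:vx, 16:vx, 17:vx, 18:tri, 19:tri, 20:tri, 21:tri, 22:vx, 23:vx, 24:vx, 25:tri, 26:tri, 27:tri, 28:tri edges: (14,6,c); (14,9,c); (14,11,c); (18,2,c); (18,15,c); (18,17,c); (19,6,c); (19,15,c); (19,16,c); (20,9,c); (20,16,c); (20,17,c); (21,15,c); (21,16,c); (21,17,c); (25,2,c); (25,22,c); (25,24,c); (26,3,c); (26,22,c); (26,23,c); (27,11,c); (27,23,c); (27,24,c); (28,22,c); (28,23,c); (28,24,c)
final:
nodes: 2:vx, 3:vx, 6:vx, 9:vx, 11:vx, 14:tri, 15:vx, 16:vx, 17:vx, 18:tri, 19:tri, 20:tri, 21:tri, 22:vx, 23:vx, 24:vx, 25:tri, 26:tri, 27:tri, 28:tri
edges: (14,6,c); (14,9,c); (14,11,c); (18,2,c); (18,15,c); (18,17,c); (19,6,c); (19,15,c); (19,16,c); (20,9,c); (20,16,c); (20,17,c); (21,15,c); (21,16,c); (21,17,c); (25,2,c); (25,22,c); (25,24,c); (26,3,c); (26,22,c); (26,23,c); (27,11,c); (27,23,c); (27,24,c); (28,22,c); (28,23,c); (28,24,c)


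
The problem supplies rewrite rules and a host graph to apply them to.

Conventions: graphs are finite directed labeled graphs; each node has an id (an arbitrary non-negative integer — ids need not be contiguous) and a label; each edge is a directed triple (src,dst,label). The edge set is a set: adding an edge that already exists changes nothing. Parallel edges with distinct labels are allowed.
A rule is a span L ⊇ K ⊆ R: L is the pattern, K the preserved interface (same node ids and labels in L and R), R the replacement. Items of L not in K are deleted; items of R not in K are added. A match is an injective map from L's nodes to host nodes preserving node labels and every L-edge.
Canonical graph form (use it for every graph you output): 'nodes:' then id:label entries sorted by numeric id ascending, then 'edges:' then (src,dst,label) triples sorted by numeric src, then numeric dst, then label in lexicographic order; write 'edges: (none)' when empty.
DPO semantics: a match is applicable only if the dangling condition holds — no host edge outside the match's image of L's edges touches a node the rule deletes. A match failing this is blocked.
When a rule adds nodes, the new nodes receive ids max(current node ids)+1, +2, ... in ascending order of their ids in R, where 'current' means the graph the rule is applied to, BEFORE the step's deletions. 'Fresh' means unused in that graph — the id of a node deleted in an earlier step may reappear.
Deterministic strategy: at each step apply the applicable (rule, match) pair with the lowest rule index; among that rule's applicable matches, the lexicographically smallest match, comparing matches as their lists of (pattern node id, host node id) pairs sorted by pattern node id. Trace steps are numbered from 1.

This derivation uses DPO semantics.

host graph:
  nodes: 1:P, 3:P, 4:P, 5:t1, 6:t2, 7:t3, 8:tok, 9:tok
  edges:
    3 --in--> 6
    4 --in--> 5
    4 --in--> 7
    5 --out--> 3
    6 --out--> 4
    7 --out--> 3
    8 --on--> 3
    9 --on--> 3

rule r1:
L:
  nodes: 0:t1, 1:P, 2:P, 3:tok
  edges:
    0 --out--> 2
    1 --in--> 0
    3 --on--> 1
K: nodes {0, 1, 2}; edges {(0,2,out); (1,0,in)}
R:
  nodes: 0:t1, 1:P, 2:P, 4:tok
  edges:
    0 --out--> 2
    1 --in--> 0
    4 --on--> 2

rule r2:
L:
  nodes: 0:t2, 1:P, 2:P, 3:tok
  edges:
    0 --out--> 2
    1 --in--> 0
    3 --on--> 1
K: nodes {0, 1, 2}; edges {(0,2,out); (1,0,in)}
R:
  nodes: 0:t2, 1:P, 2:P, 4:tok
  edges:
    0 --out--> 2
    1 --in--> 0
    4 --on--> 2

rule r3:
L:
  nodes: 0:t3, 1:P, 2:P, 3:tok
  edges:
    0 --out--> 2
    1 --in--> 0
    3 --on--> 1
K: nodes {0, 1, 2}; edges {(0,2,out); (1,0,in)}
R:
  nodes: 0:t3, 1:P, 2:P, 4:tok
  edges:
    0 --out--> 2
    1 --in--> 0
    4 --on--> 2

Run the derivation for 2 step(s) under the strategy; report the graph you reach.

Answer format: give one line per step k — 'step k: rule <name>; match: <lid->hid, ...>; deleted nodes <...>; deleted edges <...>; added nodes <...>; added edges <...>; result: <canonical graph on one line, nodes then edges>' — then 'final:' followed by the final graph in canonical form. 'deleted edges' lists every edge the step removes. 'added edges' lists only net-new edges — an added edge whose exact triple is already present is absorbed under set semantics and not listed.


step 1: rule r2; match: 0->6, 1->3, 2->4, 3->8; deleted nodes 8; deleted edges (8,3,on); added nodes 10; added edges (10,4,on); result: nodes: 1:P, 3:P, 4:P, 5:t1, 6:t2, 7:t3, 9:tok, 10:tok edges: (3,6,in); (4,5,in); (4,7,in); (5,3,out); (6,4,out); (7,3,out); (9,3,on); (10,4,on)
step 2: rule r1; match: 0->5, 1->4, 2->3, 3->10; deleted nodes 10; deleted edges (10,4,on); added nodes 11; added edges (11,3,on); result: nodes: 1:P, 3:P, 4:P, 5:t1, 6:t2, 7:t3, 9:tok, 11:tok edges: (3,6,in); (4,5,in); (4,7,in); (5,3,out); (6,4,out); (7,3,out); (9,3,on); (11,3,on)
final:
nodes: 1:P, 3:P, 4:P, 5:t1, 6:t2, 7:t3, 9:tok, 11:tok
edges: (3,6,in); (4,5,in); (4,7,in); (5,3,out); (6,4,out); (7,3,out); (9,3,on); (11,3,on)


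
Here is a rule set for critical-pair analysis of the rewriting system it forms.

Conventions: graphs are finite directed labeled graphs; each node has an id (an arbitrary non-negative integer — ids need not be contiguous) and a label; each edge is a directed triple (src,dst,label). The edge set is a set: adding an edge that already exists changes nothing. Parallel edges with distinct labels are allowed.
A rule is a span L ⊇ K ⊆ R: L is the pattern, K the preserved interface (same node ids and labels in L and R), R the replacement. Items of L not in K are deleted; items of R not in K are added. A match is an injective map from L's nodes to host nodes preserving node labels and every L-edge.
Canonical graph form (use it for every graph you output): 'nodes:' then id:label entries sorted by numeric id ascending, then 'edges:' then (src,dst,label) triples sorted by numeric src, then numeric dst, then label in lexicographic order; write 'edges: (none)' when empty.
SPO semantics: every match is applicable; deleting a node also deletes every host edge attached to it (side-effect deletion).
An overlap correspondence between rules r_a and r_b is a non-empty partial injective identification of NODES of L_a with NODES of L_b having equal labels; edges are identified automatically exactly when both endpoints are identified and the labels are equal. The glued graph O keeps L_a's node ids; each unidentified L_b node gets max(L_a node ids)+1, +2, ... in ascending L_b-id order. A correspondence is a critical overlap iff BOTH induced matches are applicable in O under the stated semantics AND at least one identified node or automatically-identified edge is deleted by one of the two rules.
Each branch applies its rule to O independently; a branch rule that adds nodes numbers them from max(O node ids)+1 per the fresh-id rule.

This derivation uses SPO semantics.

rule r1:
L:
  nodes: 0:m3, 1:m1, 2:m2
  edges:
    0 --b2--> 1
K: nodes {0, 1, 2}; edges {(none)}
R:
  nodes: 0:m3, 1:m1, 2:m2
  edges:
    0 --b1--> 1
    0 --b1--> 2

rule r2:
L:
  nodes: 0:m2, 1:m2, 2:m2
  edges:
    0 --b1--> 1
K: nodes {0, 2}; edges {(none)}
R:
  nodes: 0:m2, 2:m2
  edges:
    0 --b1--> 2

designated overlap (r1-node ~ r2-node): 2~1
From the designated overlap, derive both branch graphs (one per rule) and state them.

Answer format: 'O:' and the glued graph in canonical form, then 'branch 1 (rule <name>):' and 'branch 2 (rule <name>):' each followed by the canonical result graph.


O:
nodes: 0:m3, 1:m1, 2:m2, 3:m2, 4:m2
edges: (0,1,b2); (3,2,b1)
branch 1 (rule r1):
nodes: 0:m3, 1:m1, 2:m2, 3:m2, 4:m2
edges: (0,1,b1); (0,2,b1); (3,2,b1)
branch 2 (rule r2):
nodes: 0:m3, 1:m1, 3:m2, 4:m2
edges: (0,1,b2); (3,4,b1)


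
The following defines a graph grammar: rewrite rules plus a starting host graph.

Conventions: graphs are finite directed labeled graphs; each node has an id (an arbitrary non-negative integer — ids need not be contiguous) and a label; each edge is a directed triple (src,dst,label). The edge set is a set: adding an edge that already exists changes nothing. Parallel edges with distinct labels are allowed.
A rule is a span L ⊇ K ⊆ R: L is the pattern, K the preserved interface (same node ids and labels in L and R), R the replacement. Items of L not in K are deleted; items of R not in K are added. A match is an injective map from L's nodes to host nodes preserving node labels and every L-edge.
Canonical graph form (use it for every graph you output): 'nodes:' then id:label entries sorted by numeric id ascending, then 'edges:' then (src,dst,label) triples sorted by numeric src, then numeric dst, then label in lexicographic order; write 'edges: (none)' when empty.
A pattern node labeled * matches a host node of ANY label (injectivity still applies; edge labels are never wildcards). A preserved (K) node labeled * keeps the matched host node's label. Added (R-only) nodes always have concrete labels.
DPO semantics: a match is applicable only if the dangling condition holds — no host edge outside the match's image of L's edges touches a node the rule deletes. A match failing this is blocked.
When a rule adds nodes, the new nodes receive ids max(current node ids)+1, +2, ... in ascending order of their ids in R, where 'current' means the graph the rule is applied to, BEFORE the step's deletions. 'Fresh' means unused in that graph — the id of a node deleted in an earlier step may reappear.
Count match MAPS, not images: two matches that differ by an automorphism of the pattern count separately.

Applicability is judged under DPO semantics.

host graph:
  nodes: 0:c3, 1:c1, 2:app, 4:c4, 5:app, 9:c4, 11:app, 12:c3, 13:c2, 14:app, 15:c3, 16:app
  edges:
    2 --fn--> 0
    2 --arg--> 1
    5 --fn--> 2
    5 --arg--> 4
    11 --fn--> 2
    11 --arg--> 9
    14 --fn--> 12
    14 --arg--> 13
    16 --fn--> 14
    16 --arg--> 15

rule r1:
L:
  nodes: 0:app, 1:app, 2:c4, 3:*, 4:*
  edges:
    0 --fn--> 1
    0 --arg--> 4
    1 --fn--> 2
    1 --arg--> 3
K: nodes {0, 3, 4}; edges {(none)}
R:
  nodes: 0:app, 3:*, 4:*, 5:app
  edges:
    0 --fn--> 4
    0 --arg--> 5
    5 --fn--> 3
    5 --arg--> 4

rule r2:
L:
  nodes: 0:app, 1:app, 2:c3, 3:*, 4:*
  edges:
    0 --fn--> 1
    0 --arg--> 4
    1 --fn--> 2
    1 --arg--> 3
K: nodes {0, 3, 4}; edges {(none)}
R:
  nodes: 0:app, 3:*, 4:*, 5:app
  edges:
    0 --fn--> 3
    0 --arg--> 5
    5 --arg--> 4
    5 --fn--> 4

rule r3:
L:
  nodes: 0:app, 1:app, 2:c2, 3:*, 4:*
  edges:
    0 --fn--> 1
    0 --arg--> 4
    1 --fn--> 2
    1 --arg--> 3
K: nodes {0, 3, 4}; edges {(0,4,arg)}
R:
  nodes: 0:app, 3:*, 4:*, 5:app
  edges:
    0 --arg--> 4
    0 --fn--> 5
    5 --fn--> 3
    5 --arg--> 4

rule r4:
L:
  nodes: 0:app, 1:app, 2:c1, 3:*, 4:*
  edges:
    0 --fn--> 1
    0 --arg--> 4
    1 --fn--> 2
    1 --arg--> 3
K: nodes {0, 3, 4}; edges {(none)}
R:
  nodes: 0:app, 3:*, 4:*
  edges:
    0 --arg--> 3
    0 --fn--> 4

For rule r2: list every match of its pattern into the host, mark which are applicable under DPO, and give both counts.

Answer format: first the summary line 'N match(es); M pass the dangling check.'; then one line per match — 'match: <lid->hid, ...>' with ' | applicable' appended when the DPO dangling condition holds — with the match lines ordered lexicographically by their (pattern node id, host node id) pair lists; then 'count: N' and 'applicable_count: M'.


3 match(es); 1 pass the dangling check.
match: 0->5, 1->2, 2->0, 3->1, 4->4
match: 0->11, 1->2, 2->0, 3->1, 4->9
match: 0->16, 1->14, 2->12, 3->13, 4->15 | applicable
count: 3
applicable_count: 1


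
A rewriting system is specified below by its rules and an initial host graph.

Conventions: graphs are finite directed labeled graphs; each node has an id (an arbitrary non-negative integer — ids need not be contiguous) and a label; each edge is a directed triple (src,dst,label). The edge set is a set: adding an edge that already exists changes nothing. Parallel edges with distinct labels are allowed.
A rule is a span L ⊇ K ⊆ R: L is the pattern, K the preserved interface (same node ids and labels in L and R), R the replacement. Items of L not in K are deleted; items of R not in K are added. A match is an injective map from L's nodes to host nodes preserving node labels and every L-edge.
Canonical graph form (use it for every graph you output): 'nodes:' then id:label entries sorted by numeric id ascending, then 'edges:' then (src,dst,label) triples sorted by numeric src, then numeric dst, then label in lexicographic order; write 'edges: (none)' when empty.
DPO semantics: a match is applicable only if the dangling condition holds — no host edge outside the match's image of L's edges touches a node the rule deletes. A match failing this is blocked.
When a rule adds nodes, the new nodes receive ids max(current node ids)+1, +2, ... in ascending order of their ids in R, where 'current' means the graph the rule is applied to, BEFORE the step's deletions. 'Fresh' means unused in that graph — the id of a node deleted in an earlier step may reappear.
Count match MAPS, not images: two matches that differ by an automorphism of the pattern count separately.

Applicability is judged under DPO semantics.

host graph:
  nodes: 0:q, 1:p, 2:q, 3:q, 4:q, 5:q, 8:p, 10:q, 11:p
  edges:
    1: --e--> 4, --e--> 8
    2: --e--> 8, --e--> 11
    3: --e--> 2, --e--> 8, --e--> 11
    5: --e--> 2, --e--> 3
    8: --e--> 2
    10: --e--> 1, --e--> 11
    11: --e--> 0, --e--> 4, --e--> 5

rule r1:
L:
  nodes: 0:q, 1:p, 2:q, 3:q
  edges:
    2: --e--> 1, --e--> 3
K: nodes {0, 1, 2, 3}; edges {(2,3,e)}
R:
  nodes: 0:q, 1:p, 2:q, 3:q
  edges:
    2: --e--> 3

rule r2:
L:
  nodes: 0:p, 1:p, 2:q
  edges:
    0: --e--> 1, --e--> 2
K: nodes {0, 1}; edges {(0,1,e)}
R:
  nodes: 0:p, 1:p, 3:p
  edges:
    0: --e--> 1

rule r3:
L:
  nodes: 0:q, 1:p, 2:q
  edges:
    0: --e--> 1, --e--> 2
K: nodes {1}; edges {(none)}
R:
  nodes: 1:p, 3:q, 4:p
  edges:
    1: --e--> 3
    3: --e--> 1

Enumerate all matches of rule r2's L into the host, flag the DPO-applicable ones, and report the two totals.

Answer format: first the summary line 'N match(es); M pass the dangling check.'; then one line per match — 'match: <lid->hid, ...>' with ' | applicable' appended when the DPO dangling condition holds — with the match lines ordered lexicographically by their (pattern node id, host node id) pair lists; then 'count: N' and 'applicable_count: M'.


1 match(es); 0 pass the dangling check.
match: 0->1, 1->8, 2->4
count: 1
applicable_count: 0


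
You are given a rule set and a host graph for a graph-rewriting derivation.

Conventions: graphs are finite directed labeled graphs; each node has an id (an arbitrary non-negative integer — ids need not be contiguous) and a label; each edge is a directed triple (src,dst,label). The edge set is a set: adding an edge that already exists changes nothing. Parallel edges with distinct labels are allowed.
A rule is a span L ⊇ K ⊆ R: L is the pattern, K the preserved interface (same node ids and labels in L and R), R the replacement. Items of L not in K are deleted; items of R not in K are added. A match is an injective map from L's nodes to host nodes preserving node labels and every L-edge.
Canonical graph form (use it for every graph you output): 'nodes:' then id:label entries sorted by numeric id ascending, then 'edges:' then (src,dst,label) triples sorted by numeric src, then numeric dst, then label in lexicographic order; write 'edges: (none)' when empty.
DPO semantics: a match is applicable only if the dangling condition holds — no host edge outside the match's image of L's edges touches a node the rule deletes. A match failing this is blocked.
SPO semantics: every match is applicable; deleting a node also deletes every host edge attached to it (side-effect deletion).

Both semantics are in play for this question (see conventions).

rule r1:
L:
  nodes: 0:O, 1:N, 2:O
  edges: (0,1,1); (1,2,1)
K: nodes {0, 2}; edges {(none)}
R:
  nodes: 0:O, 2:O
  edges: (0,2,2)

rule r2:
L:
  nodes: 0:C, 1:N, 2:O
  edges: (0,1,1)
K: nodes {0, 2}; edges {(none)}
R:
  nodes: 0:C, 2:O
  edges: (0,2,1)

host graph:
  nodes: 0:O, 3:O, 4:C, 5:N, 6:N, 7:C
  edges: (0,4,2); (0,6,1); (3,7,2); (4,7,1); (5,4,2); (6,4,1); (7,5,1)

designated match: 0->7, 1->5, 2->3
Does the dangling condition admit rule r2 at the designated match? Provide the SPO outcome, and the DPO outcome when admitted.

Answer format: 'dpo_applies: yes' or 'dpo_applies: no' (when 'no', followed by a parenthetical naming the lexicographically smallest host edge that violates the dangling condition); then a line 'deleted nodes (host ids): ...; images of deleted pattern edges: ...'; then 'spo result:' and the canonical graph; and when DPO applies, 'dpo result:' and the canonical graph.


dpo_applies: no
(the rule deletes node 5, which keeps host edge (5,4,2) outside the match image — the dangling condition fails, DPO blocks; SPO proceeds and side-deletes such edges)
deleted nodes (host ids): 5; images of deleted pattern edges: (7,5,1)
spo result:
nodes: 0:O, 3:O, 4:C, 6:N, 7:C
edges: (0,4,2); (0,6,1); (3,7,2); (4,7,1); (6,4,1); (7,3,1)


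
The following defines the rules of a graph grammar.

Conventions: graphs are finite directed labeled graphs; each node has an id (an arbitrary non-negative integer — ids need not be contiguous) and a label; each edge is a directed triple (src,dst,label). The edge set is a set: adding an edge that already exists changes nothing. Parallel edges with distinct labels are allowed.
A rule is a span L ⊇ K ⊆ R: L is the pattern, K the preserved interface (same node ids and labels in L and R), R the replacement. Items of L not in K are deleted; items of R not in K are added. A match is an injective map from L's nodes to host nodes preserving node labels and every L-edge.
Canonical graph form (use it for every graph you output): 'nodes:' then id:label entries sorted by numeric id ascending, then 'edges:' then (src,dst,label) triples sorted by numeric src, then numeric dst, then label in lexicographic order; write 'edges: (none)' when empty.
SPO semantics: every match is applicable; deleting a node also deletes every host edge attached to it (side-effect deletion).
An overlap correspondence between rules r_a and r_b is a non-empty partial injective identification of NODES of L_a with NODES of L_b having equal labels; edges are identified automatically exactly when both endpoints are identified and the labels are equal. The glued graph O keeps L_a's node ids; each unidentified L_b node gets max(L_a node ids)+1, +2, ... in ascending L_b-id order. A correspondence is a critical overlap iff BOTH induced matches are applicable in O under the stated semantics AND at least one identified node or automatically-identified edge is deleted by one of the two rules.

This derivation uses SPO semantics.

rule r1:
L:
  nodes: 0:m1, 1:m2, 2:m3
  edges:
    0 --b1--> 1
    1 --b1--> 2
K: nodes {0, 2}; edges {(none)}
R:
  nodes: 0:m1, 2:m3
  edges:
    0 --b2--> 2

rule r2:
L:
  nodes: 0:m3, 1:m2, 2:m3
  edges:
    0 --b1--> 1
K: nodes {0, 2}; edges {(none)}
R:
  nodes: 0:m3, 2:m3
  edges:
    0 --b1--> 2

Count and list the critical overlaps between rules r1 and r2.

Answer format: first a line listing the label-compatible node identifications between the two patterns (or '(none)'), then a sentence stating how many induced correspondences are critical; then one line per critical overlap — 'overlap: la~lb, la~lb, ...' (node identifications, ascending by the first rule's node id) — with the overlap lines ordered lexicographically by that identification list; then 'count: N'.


label-compatible node identifications between L(r1) and L(r2): 1~1, 2~0, 2~2
3 of the induced correspondences are critical overlaps of r1 and r2.
overlap: 1~1
overlap: 1~1, 2~0
overlap: 1~1, 2~2
count: 3
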